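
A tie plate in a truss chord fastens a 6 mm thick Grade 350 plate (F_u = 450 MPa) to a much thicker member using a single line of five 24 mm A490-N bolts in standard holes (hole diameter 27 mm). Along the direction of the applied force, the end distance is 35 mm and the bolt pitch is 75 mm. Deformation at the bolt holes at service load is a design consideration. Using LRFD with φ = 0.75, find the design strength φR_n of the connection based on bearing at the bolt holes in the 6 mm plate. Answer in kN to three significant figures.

Per bolt r_n = 1.2 l_c t F_u ≤ 2.4 d t F_u; upper limit = 2.4 × 24 × 6 × 450 / 1000 = 155.5 kN.
Edge bolt: l_c = 35 − 27/2 = 21.5 mm → 1.2 × 21.5 × 6 × 450 / 1000 = 69.66 → r_n = 69.66 kN.
Interior bolts: l_c = 75 − 27 = 48 mm → 1.2 × 48 × 6 × 450 / 1000 = 155.5 → r_n = 155.5 kN.
R_n = 1 × 69.66 + 4 × 155.5 = 691.7 kN.
Design strength φR_n = 0.75 × 691.7 = 519 kN.

519 kN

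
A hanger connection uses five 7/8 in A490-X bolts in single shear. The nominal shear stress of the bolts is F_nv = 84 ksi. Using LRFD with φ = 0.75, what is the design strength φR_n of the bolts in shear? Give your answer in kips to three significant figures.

A_b = π × 0.875² / 4 = 0.6013 in².
R_n = F_nv · A_b · n · n_s = 84 × 0.6013 × 5 × 1 = 252.6 kips.
Design strength φR_n = 0.75 × 252.6 = 189 kips.

189 kips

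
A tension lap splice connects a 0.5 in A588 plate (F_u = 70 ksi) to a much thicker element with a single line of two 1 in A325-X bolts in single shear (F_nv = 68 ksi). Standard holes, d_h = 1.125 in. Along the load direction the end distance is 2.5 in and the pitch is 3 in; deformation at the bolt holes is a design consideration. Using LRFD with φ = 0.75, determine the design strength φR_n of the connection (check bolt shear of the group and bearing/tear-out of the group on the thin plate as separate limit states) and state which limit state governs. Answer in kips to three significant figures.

80.1 kips (bolt shear governs)

Bolt shear: A_b = π·1²/4 = 0.7854 in²; R_n = 68 × 0.7854 × 2 × 1 = 106.8 kips → 0.75 × 106.8 = 80.1 kips.
Bearing (1.2 l_c t F_u ≤ 2.4 d t F_u): upper limit = 2.4·1·0.5·70 = 84 kips.
  Edge l_c = 2.5 − 1.125/2 = 1.938 → r_n = 81.37 kips; interior l_c = 3 − 1.125 = 1.875 → r_n = 78.75 kips.
  R_n,bearing = 1·81.37 + 1·78.75 = 160.1 kips → 0.75 × 160.1 = 120 kips.
Bolt shear governs: 80.1 kips.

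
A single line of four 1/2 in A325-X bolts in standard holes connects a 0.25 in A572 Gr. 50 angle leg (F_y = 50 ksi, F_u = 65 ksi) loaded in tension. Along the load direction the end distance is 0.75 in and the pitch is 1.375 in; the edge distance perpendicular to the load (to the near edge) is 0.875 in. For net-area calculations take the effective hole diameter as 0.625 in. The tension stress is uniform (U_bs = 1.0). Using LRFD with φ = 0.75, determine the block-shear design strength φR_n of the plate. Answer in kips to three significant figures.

Shear plane L_v = 0.75 + 3·1.375 = 4.875 in; A_gv = 4.875 × 0.25 = 1.219 in².
A_nv = (4.875 − 3.5·0.625) × 0.25 = 0.6719 in².
A_nt = (0.875 − 0.5·0.625) × 0.25 = 0.1406 in².
0.6 F_u A_nv = 26.2 kips; 0.6 F_y A_gv = 36.56 kips → shear rupture governs the shear term.
R_n = 26.2 + 1.0 × 65 × 0.1406 = 35.34 kips.
Design strength φR_n = 0.75 × 35.34 = 26.5 kips.

26.5 kips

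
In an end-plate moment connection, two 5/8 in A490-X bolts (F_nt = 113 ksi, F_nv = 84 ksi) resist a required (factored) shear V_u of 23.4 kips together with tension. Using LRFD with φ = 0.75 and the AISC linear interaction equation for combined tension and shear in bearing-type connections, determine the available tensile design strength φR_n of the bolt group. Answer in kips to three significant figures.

A_b = π·0.625²/4 = 0.3068 in²; f_rv = 23.4 / (2 × 0.3068) = 38.14 ksi.
F'_nt = 1.3 F_nt − (F_nt / φF_nv) f_rv = 1.3·113 − (113/(0.75·84))·38.14 = 78.5 ksi, capped at F_nt → F'_nt = 78.5 ksi.
R_n = F'_nt · A_b · n = 78.5 × 0.3068 × 2 = 48.17 kips.
Design strength φR_n = 0.75 × 48.17 = 36.1 kips.

36.1 kips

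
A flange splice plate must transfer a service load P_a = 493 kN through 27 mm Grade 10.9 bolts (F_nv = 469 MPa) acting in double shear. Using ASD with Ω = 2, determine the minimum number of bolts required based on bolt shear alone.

2 bolts

A_b = π·27²/4 = 572.6 mm².
Per-bolt allowable strength R_n/Ω = 469 × 572.6 × 2 / 1000 / 2 = 268.5 kN.
n ≥ 493 / 268.5 = 1.836 → use 2 bolts.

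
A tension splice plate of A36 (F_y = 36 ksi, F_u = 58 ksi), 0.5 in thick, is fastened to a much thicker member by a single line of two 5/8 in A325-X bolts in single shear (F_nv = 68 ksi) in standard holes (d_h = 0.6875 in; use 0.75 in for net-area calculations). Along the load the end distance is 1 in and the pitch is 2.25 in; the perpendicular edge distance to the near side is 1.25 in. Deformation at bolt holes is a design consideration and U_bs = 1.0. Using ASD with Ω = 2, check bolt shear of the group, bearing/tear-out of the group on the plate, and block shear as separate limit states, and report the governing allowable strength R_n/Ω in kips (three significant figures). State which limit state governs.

20.9 kips (bolt shear governs)

Bolt shear: A_b = π·0.625²/4 = 0.3068 in²; R_n = 68 × 0.3068 × 2 × 1 = 41.72 kips → 41.72 / 2 = 20.9 kips.
Bearing: edge l_c = 0.6562, r_n = 22.84 kips; interior l_c = 1.562, r_n = 43.5 kips; R_n = 22.84 + 1·43.5 = 66.34 kips → 33.2 kips.
Block shear: A_gv = 1.625, A_nv = 1.062, A_nt = 0.4375 in²; R_n = min(0.6F_uA_nv, 0.6F_yA_gv) + U_bs·F_u·A_nt = 60.47 kips → 30.2 kips.
Bolt shear governs: 20.9 kips.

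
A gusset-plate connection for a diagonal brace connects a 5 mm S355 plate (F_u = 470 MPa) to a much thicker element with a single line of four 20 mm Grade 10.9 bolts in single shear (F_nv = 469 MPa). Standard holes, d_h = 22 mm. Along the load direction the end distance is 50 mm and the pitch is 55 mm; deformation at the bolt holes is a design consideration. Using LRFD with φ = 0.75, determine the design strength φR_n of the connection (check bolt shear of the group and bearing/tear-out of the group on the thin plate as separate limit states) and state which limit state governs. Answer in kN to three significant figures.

292 kN (bearing governs)

Bolt shear: A_b = π·20²/4 = 314.2 mm²; R_n = 469 × 314.2 × 4 × 1 / 1000 = 589.4 kN → 0.75 × 589.4 = 442 kN.
Bearing (1.2 l_c t F_u ≤ 2.4 d t F_u): upper limit = 2.4·20·5·470 / 1000 = 112.8 kN.
  Edge l_c = 50 − 22/2 = 39 → r_n = 110 kN; interior l_c = 55 − 22 = 33 → r_n = 93.06 kN.
  R_n,bearing = 1·110 + 3·93.06 = 389.2 kN → 0.75 × 389.2 = 292 kN.
Bearing governs: 292 kN.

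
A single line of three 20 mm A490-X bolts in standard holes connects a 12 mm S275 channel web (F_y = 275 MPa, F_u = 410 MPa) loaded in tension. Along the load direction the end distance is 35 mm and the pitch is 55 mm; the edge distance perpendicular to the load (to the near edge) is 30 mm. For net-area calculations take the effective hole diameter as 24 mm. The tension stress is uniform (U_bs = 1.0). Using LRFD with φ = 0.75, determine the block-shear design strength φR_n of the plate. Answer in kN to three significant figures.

255 kN

Shear plane L_v = 35 + 2·55 = 145 mm; A_gv = 145 × 12 = 1740 mm².
A_nv = (145 − 2.5·24) × 12 = 1020 mm².
A_nt = (30 − 0.5·24) × 12 = 216 mm².
0.6 F_u A_nv = 250.9 kN; 0.6 F_y A_gv = 287.1 kN → shear rupture governs the shear term.
R_n = 250.9 + 1.0 × 410 × 216 / 1000 = 339.5 kN.
Design strength φR_n = 0.75 × 339.5 = 255 kN.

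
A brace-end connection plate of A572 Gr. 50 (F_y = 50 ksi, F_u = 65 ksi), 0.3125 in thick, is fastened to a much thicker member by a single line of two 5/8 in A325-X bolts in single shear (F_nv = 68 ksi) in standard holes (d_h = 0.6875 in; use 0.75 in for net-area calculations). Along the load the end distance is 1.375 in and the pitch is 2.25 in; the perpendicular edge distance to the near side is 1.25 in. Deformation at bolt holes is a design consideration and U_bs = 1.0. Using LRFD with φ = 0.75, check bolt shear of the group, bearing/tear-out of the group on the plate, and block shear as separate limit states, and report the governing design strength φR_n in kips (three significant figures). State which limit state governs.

31.3 kips (bolt shear governs)

Bolt shear: A_b = π·0.625²/4 = 0.3068 in²; R_n = 68 × 0.3068 × 2 × 1 = 41.72 kips → 0.75 × 41.72 = 31.3 kips.
Bearing: edge l_c = 1.031, r_n = 25.14 kips; interior l_c = 1.562, r_n = 30.47 kips; R_n = 25.14 + 1·30.47 = 55.61 kips → 41.7 kips.
Block shear: A_gv = 1.133, A_nv = 0.7812, A_nt = 0.2734 in²; R_n = min(0.6F_uA_nv, 0.6F_yA_gv) + U_bs·F_u·A_nt = 48.24 kips → 36.2 kips.
Bolt shear governs: 31.3 kips.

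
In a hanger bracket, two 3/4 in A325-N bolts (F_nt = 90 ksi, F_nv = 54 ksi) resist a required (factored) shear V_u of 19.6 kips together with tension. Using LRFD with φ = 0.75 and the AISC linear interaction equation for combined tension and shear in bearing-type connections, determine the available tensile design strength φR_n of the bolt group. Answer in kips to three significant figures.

44.9 kips

A_b = π·0.75²/4 = 0.4418 in²; f_rv = 19.6 / (2 × 0.4418) = 22.18 ksi.
F'_nt = 1.3 F_nt − (F_nt / φF_nv) f_rv = 1.3·90 − (90/(0.75·54))·22.18 = 67.71 ksi, capped at F_nt → F'_nt = 67.71 ksi.
R_n = F'_nt · A_b · n = 67.71 × 0.4418 × 2 = 59.82 kips.
Design strength φR_n = 0.75 × 59.82 = 44.9 kips.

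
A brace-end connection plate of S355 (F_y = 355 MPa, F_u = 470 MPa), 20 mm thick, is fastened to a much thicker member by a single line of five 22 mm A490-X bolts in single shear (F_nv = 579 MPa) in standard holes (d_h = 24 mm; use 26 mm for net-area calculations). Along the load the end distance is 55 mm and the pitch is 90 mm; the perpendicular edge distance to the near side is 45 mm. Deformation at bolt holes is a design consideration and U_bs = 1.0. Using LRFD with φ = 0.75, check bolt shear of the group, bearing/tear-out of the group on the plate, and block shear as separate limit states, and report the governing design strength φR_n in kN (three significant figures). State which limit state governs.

825 kN (bolt shear governs)

Bolt shear: A_b = π·22²/4 = 380.1 mm²; R_n = 579 × 380.1 × 5 × 1 / 1000 = 1100 kN → 0.75 × 1100 = 825 kN.
Bearing: edge l_c = 43, r_n = 485 kN; interior l_c = 66, r_n = 496.3 kN; R_n = 485 + 4·496.3 = 2470 kN → 1850 kN.
Block shear: A_gv = 8300, A_nv = 5960, A_nt = 640 mm²; R_n = min(0.6F_uA_nv, 0.6F_yA_gv) + U_bs·F_u·A_nt = 1982 kN → 1490 kN.
Bolt shear governs: 825 kN.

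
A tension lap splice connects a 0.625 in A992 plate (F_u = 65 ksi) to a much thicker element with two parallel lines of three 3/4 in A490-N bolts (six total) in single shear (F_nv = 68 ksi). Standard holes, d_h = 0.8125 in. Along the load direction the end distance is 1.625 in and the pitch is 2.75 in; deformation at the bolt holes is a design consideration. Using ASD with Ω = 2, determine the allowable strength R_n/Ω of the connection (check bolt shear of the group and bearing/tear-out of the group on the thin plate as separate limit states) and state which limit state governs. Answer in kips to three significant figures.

90.1 kips (bolt shear governs)

Bolt shear: A_b = π·0.75²/4 = 0.4418 in²; R_n = 68 × 0.4418 × 6 × 1 = 180.2 kips → 180.2 / 2 = 90.1 kips.
Bearing (1.2 l_c t F_u ≤ 2.4 d t F_u): upper limit = 2.4·0.75·0.625·65 = 73.12 kips.
  Edge l_c = 1.625 − 0.8125/2 = 1.219 → r_n = 59.41 kips; interior l_c = 2.75 − 0.8125 = 1.938 → r_n = 73.12 kips.
  R_n,bearing = 2·59.41 + 4·73.12 = 411.3 kips → 411.3 / 2 = 206 kips.
Bolt shear governs: 90.1 kips.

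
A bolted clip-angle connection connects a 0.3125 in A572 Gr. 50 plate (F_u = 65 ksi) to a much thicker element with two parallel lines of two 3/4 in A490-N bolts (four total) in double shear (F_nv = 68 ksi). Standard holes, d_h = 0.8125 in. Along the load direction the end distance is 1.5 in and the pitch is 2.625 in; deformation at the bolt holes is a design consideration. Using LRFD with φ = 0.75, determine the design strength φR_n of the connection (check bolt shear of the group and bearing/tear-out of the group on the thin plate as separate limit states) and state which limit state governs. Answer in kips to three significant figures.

Bolt shear: A_b = π·0.75²/4 = 0.4418 in²; R_n = 68 × 0.4418 × 4 × 2 = 240.3 kips → 0.75 × 240.3 = 180 kips.
Bearing (1.2 l_c t F_u ≤ 2.4 d t F_u): upper limit = 2.4·0.75·0.3125·65 = 36.56 kips.
  Edge l_c = 1.5 − 0.8125/2 = 1.094 → r_n = 26.66 kips; interior l_c = 2.625 − 0.8125 = 1.812 → r_n = 36.56 kips.
  R_n,bearing = 2·26.66 + 2·36.56 = 126.4 kips → 0.75 × 126.4 = 94.8 kips.
Bearing governs: 94.8 kips.

94.8 kips (bearing governs)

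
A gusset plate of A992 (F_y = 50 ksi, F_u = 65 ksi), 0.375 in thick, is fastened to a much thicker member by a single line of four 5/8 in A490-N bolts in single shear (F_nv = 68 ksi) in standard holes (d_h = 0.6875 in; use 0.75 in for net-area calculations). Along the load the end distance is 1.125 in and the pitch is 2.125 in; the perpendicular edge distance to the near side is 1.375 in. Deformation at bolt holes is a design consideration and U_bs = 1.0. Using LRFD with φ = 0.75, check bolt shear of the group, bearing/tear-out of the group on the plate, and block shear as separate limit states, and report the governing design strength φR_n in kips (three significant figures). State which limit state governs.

Bolt shear: A_b = π·0.625²/4 = 0.3068 in²; R_n = 68 × 0.3068 × 4 × 1 = 83.45 kips → 0.75 × 83.45 = 62.6 kips.
Bearing: edge l_c = 0.7812, r_n = 22.85 kips; interior l_c = 1.438, r_n = 36.56 kips; R_n = 22.85 + 3·36.56 = 132.5 kips → 99.4 kips.
Block shear: A_gv = 2.812, A_nv = 1.828, A_nt = 0.375 in²; R_n = min(0.6F_uA_nv, 0.6F_yA_gv) + U_bs·F_u·A_nt = 95.67 kips → 71.8 kips.
Bolt shear governs: 62.6 kips.

62.6 kips (bolt shear governs)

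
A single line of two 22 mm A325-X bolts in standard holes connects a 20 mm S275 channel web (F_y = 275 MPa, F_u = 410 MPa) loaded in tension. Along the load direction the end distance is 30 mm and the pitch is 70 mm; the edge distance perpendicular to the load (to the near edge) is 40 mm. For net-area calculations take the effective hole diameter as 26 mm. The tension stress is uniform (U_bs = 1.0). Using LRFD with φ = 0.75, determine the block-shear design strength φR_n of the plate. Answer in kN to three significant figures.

Shear plane L_v = 30 + 1·70 = 100 mm; A_gv = 100 × 20 = 2000 mm².
A_nv = (100 − 1.5·26) × 20 = 1220 mm².
A_nt = (40 − 0.5·26) × 20 = 540 mm².
0.6 F_u A_nv = 300.1 kN; 0.6 F_y A_gv = 330 kN → shear rupture governs the shear term.
R_n = 300.1 + 1.0 × 410 × 540 / 1000 = 521.5 kN.
Design strength φR_n = 0.75 × 521.5 = 391 kN.

391 kN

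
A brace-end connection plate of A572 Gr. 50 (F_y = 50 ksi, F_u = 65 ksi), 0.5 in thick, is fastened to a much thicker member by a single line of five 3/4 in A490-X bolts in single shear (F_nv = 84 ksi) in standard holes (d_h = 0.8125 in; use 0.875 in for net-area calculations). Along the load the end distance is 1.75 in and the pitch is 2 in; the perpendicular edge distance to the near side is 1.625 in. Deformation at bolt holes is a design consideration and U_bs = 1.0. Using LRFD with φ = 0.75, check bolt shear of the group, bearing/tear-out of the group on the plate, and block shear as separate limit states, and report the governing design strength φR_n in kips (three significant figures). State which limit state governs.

114 kips (block shear governs)

Bolt shear: A_b = π·0.75²/4 = 0.4418 in²; R_n = 84 × 0.4418 × 5 × 1 = 185.6 kips → 0.75 × 185.6 = 139 kips.
Bearing: edge l_c = 1.344, r_n = 52.41 kips; interior l_c = 1.188, r_n = 46.31 kips; R_n = 52.41 + 4·46.31 = 237.7 kips → 178 kips.
Block shear: A_gv = 4.875, A_nv = 2.906, A_nt = 0.5938 in²; R_n = min(0.6F_uA_nv, 0.6F_yA_gv) + U_bs·F_u·A_nt = 151.9 kips → 114 kips.
Block shear governs: 114 kips.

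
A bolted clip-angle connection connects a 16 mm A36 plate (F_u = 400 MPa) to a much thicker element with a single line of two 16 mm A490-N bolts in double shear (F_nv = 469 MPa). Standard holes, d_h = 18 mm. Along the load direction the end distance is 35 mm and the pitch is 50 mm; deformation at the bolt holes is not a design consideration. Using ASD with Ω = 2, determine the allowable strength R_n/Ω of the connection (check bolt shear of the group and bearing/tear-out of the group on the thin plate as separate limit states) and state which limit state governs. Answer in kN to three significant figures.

Bolt shear: A_b = π·16²/4 = 201.1 mm²; R_n = 469 × 201.1 × 2 × 2 / 1000 = 377.2 kN → 377.2 / 2 = 189 kN.
Bearing (1.5 l_c t F_u ≤ 3.0 d t F_u): upper limit = 3.0·16·16·400 / 1000 = 307.2 kN.
  Edge l_c = 35 − 18/2 = 26 → r_n = 249.6 kN; interior l_c = 50 − 18 = 32 → r_n = 307.2 kN.
  R_n,bearing = 1·249.6 + 1·307.2 = 556.8 kN → 556.8 / 2 = 278 kN.
Bolt shear governs: 189 kN.

189 kN (bolt shear governs)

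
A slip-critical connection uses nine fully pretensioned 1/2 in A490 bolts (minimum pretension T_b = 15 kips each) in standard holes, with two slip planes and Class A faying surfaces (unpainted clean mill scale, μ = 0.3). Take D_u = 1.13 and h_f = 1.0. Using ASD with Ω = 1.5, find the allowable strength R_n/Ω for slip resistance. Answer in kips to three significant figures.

R_n = μ · D_u · h_f · T_b · n_s · n_b = 0.3 × 1.13 × 1.0 × 15 × 2 × 9 = 91.53 kips.
Allowable strength R_n/Ω = 91.53 / 1.5 = 61 kips.

61 kips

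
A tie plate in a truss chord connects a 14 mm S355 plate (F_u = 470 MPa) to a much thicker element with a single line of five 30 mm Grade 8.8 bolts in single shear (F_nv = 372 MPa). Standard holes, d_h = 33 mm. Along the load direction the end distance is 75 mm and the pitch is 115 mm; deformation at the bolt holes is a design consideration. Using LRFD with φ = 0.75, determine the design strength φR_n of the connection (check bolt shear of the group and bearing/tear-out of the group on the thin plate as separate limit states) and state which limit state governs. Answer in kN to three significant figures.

Bolt shear: A_b = π·30²/4 = 706.9 mm²; R_n = 372 × 706.9 × 5 × 1 / 1000 = 1315 kN → 0.75 × 1315 = 986 kN.
Bearing (1.2 l_c t F_u ≤ 2.4 d t F_u): upper limit = 2.4·30·14·470 / 1000 = 473.8 kN.
  Edge l_c = 75 − 33/2 = 58.5 → r_n = 461.9 kN; interior l_c = 115 − 33 = 82 → r_n = 473.8 kN.
  R_n,bearing = 1·461.9 + 4·473.8 = 2357 kN → 0.75 × 2357 = 1770 kN.
Bolt shear governs: 986 kN.

986 kN (bolt shear governs)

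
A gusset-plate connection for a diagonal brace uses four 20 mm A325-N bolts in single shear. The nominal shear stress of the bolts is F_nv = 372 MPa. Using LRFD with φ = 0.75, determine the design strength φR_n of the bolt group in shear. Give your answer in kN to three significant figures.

351 kN

A_b = π × 20² / 4 = 314.2 mm².
R_n = F_nv · A_b · n · n_s = 372 × 314.2 × 4 × 1 / 1000 = 467.5 kN.
Design strength φR_n = 0.75 × 467.5 = 351 kN.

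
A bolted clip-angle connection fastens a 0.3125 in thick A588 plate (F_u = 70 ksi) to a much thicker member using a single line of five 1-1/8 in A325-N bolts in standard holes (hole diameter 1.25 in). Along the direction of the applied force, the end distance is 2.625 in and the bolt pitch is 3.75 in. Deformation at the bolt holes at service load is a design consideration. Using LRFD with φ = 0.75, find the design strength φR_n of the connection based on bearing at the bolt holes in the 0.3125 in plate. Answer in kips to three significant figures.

Per bolt r_n = 1.2 l_c t F_u ≤ 2.4 d t F_u; upper limit = 2.4 × 1.125 × 0.3125 × 70 = 59.06 kips.
Edge bolt: l_c = 2.625 − 1.25/2 = 2 in → 1.2 × 2 × 0.3125 × 70 = 52.5 → r_n = 52.5 kips.
Interior bolts: l_c = 3.75 − 1.25 = 2.5 in → 1.2 × 2.5 × 0.3125 × 70 = 65.62 → r_n = 59.06 kips.
R_n = 1 × 52.5 + 4 × 59.06 = 288.8 kips.
Design strength φR_n = 0.75 × 288.8 = 217 kips.

217 kips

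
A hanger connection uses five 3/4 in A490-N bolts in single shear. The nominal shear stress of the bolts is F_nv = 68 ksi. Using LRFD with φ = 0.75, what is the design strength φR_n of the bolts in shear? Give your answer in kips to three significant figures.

113 kips

A_b = π × 0.75² / 4 = 0.4418 in².
R_n = F_nv · A_b · n · n_s = 68 × 0.4418 × 5 × 1 = 150.2 kips.
Design strength φR_n = 0.75 × 150.2 = 113 kips.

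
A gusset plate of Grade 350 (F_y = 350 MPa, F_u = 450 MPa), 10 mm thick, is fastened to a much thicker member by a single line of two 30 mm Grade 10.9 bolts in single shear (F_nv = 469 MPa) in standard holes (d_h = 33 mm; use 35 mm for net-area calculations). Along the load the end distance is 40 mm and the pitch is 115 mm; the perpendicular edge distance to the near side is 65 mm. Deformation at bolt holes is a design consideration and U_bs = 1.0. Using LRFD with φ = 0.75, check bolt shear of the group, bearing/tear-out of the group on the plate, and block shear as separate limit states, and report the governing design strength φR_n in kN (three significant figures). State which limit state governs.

Bolt shear: A_b = π·30²/4 = 706.9 mm²; R_n = 469 × 706.9 × 2 × 1 / 1000 = 663 kN → 0.75 × 663 = 497 kN.
Bearing: edge l_c = 23.5, r_n = 126.9 kN; interior l_c = 82, r_n = 324 kN; R_n = 126.9 + 1·324 = 450.9 kN → 338 kN.
Block shear: A_gv = 1550, A_nv = 1025, A_nt = 475 mm²; R_n = min(0.6F_uA_nv, 0.6F_yA_gv) + U_bs·F_u·A_nt = 490.5 kN → 368 kN.
Bearing governs: 338 kN.

338 kN (bearing governs)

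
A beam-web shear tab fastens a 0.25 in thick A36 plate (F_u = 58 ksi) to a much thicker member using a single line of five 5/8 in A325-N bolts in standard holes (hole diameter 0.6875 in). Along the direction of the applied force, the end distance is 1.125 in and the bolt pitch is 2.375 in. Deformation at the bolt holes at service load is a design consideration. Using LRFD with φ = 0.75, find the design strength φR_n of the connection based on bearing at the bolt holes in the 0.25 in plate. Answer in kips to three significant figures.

75.4 kips

Per bolt r_n = 1.2 l_c t F_u ≤ 2.4 d t F_u; upper limit = 2.4 × 0.625 × 0.25 × 58 = 21.75 kips.
Edge bolt: l_c = 1.125 − 0.6875/2 = 0.7812 in → 1.2 × 0.7812 × 0.25 × 58 = 13.59 → r_n = 13.59 kips.
Interior bolts: l_c = 2.375 − 0.6875 = 1.688 in → 1.2 × 1.688 × 0.25 × 58 = 29.36 → r_n = 21.75 kips.
R_n = 1 × 13.59 + 4 × 21.75 = 100.6 kips.
Design strength φR_n = 0.75 × 100.6 = 75.4 kips.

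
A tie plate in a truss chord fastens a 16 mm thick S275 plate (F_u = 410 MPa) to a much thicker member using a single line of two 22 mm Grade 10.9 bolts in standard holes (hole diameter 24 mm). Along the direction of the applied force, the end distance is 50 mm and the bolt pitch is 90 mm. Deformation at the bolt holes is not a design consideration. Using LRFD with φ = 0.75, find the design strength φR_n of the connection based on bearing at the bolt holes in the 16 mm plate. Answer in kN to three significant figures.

605 kN

Per bolt r_n = 1.5 l_c t F_u ≤ 3.0 d t F_u; upper limit = 3.0 × 22 × 16 × 410 / 1000 = 433 kN.
Edge bolt: l_c = 50 − 24/2 = 38 mm → 1.5 × 38 × 16 × 410 / 1000 = 373.9 → r_n = 373.9 kN.
Interior bolts: l_c = 90 − 24 = 66 mm → 1.5 × 66 × 16 × 410 / 1000 = 649.4 → r_n = 433 kN.
R_n = 1 × 373.9 + 1 × 433 = 806.9 kN.
Design strength φR_n = 0.75 × 806.9 = 605 kN.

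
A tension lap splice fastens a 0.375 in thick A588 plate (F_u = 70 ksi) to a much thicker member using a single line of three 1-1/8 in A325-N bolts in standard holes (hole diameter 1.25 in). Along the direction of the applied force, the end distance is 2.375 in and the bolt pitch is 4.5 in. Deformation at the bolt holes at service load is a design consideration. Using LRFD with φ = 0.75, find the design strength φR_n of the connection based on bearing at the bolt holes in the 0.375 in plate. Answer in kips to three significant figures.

148 kips

Per bolt r_n = 1.2 l_c t F_u ≤ 2.4 d t F_u; upper limit = 2.4 × 1.125 × 0.375 × 70 = 70.88 kips.
Edge bolt: l_c = 2.375 − 1.25/2 = 1.75 in → 1.2 × 1.75 × 0.375 × 70 = 55.13 → r_n = 55.13 kips.
Interior bolts: l_c = 4.5 − 1.25 = 3.25 in → 1.2 × 3.25 × 0.375 × 70 = 102.4 → r_n = 70.88 kips.
R_n = 1 × 55.13 + 2 × 70.88 = 196.9 kips.
Design strength φR_n = 0.75 × 196.9 = 148 kips.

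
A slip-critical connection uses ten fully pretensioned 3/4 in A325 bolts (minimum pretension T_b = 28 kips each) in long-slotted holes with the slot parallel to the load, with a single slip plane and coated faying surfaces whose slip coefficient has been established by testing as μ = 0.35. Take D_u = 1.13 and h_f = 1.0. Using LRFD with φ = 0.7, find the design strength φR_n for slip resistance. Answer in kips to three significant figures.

R_n = μ · D_u · h_f · T_b · n_s · n_b = 0.35 × 1.13 × 1.0 × 28 × 1 × 10 = 110.7 kips.
Design strength φR_n = 0.7 × 110.7 = 77.5 kips.

77.5 kips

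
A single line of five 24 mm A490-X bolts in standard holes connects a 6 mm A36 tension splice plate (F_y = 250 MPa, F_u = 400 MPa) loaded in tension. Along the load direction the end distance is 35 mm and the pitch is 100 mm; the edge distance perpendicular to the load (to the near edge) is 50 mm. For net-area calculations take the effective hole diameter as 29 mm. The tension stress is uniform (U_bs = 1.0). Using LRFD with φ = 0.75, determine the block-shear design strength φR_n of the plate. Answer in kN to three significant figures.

358 kN

Shear plane L_v = 35 + 4·100 = 435 mm; A_gv = 435 × 6 = 2610 mm².
A_nv = (435 − 4.5·29) × 6 = 1827 mm².
A_nt = (50 − 0.5·29) × 6 = 213 mm².
0.6 F_u A_nv = 438.5 kN; 0.6 F_y A_gv = 391.5 kN → shear yielding governs the shear term.
R_n = 391.5 + 1.0 × 400 × 213 / 1000 = 476.7 kN.
Design strength φR_n = 0.75 × 476.7 = 358 kN.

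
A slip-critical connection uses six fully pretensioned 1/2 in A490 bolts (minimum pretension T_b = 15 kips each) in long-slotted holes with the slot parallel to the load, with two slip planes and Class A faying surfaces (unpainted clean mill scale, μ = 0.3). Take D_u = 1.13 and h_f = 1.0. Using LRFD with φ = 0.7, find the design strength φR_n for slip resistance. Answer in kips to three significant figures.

R_n = μ · D_u · h_f · T_b · n_s · n_b = 0.3 × 1.13 × 1.0 × 15 × 2 × 6 = 61.02 kips.
Design strength φR_n = 0.7 × 61.02 = 42.7 kips.

42.7 kips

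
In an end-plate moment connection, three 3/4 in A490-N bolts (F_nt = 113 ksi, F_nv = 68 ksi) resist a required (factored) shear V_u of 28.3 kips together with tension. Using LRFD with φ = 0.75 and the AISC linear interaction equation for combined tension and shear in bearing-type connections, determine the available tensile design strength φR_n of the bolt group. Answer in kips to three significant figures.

A_b = π·0.75²/4 = 0.4418 in²; f_rv = 28.3 / (3 × 0.4418) = 21.35 ksi.
F'_nt = 1.3 F_nt − (F_nt / φF_nv) f_rv = 1.3·113 − (113/(0.75·68))·21.35 = 99.59 ksi, capped at F_nt → F'_nt = 99.59 ksi.
R_n = F'_nt · A_b · n = 99.59 × 0.4418 × 3 = 132 kips.
Design strength φR_n = 0.75 × 132 = 99 kips.

99 kips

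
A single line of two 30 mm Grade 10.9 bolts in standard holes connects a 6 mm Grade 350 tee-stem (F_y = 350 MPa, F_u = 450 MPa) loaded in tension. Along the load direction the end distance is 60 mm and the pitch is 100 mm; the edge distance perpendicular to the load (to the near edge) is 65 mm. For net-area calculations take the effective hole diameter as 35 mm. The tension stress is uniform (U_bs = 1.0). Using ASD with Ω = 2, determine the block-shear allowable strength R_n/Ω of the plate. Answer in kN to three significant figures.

Shear plane L_v = 60 + 1·100 = 160 mm; A_gv = 160 × 6 = 960 mm².
A_nv = (160 − 1.5·35) × 6 = 645 mm².
A_nt = (65 − 0.5·35) × 6 = 285 mm².
0.6 F_u A_nv = 174.2 kN; 0.6 F_y A_gv = 201.6 kN → shear rupture governs the shear term.
R_n = 174.2 + 1.0 × 450 × 285 / 1000 = 302.4 kN.
Allowable strength R_n/Ω = 302.4 / 2 = 151 kN.

151 kN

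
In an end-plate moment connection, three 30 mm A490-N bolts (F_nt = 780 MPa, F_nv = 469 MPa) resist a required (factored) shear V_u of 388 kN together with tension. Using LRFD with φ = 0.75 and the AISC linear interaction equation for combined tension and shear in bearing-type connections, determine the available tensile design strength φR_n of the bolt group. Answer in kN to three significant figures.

967 kN

A_b = π·30²/4 = 706.9 mm²; f_rv = 388 × 1000 / (3 × 706.9) = 183 MPa.
F'_nt = 1.3 F_nt − (F_nt / φF_nv) f_rv = 1.3·780 − (780/(0.75·469))·183 = 608.3 MPa, capped at F_nt → F'_nt = 608.3 MPa.
R_n = F'_nt · A_b · n = 608.3 × 706.9 × 3 / 1000 = 1290 kN.
Design strength φR_n = 0.75 × 1290 = 967 kN.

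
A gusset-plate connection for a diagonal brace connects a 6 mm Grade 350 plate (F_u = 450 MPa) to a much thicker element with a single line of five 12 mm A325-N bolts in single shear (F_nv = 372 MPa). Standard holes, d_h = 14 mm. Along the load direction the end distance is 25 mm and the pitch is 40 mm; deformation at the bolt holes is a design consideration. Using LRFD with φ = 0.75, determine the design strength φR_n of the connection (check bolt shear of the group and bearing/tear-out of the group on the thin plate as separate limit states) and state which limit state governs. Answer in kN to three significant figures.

Bolt shear: A_b = π·12²/4 = 113.1 mm²; R_n = 372 × 113.1 × 5 × 1 / 1000 = 210.4 kN → 0.75 × 210.4 = 158 kN.
Bearing (1.2 l_c t F_u ≤ 2.4 d t F_u): upper limit = 2.4·12·6·450 / 1000 = 77.76 kN.
  Edge l_c = 25 − 14/2 = 18 → r_n = 58.32 kN; interior l_c = 40 − 14 = 26 → r_n = 77.76 kN.
  R_n,bearing = 1·58.32 + 4·77.76 = 369.4 kN → 0.75 × 369.4 = 277 kN.
Bolt shear governs: 158 kN.

158 kN (bolt shear governs)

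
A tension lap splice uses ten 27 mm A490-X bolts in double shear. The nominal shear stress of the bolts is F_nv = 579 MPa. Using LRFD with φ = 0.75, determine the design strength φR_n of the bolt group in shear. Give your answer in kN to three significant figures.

4970 kN

A_b = π × 27² / 4 = 572.6 mm².
R_n = F_nv · A_b · n · n_s = 579 × 572.6 × 10 × 2 / 1000 = 6630 kN.
Design strength φR_n = 0.75 × 6630 = 4970 kN.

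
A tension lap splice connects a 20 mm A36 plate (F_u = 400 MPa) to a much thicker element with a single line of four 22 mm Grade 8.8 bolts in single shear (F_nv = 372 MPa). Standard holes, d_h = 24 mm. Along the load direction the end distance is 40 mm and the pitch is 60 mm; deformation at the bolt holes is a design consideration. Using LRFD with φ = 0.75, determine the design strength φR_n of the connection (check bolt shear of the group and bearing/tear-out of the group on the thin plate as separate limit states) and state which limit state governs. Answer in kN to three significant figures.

424 kN (bolt shear governs)

Bolt shear: A_b = π·22²/4 = 380.1 mm²; R_n = 372 × 380.1 × 4 × 1 / 1000 = 565.6 kN → 0.75 × 565.6 = 424 kN.
Bearing (1.2 l_c t F_u ≤ 2.4 d t F_u): upper limit = 2.4·22·20·400 / 1000 = 422.4 kN.
  Edge l_c = 40 − 24/2 = 28 → r_n = 268.8 kN; interior l_c = 60 − 24 = 36 → r_n = 345.6 kN.
  R_n,bearing = 1·268.8 + 3·345.6 = 1306 kN → 0.75 × 1306 = 979 kN.
Bolt shear governs: 424 kN.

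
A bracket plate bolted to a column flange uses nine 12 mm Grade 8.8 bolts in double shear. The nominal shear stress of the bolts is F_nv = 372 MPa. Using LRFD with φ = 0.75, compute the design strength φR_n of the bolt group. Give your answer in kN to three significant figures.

568 kN

A_b = π × 12² / 4 = 113.1 mm².
R_n = F_nv · A_b · n · n_s = 372 × 113.1 × 9 × 2 / 1000 = 757.3 kN.
Design strength φR_n = 0.75 × 757.3 = 568 kN.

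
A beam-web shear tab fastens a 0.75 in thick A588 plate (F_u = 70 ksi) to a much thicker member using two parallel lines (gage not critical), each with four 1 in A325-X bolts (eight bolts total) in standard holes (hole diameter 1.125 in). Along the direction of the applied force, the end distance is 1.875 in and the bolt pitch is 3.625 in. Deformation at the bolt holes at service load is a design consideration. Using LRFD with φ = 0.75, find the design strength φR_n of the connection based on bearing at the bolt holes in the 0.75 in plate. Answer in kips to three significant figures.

Per bolt r_n = 1.2 l_c t F_u ≤ 2.4 d t F_u; upper limit = 2.4 × 1 × 0.75 × 70 = 126 kips.
Edge bolt: l_c = 1.875 − 1.125/2 = 1.312 in → 1.2 × 1.312 × 0.75 × 70 = 82.69 → r_n = 82.69 kips.
Interior bolts: l_c = 3.625 − 1.125 = 2.5 in → 1.2 × 2.5 × 0.75 × 70 = 157.5 → r_n = 126 kips.
R_n = 2 × 82.69 + 6 × 126 = 921.4 kips.
Design strength φR_n = 0.75 × 921.4 = 691 kips.

691 kips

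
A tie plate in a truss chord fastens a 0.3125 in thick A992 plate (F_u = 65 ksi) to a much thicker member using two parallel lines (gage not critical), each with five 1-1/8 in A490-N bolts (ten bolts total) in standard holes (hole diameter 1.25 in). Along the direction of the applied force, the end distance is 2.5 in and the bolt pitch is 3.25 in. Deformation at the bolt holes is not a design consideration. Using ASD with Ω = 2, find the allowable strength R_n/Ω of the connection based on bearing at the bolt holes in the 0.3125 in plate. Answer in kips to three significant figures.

301 kips

Per bolt r_n = 1.5 l_c t F_u ≤ 3.0 d t F_u; upper limit = 3.0 × 1.125 × 0.3125 × 65 = 68.55 kips.
Edge bolt: l_c = 2.5 − 1.25/2 = 1.875 in → 1.5 × 1.875 × 0.3125 × 65 = 57.13 → r_n = 57.13 kips.
Interior bolts: l_c = 3.25 − 1.25 = 2 in → 1.5 × 2 × 0.3125 × 65 = 60.94 → r_n = 60.94 kips.
R_n = 2 × 57.13 + 8 × 60.94 = 601.8 kips.
Allowable strength R_n/Ω = 601.8 / 2 = 301 kips.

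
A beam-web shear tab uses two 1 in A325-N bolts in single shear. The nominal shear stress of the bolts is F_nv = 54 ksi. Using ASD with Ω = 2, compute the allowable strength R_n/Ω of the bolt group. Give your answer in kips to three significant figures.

A_b = π × 1² / 4 = 0.7854 in².
R_n = F_nv · A_b · n · n_s = 54 × 0.7854 × 2 × 1 = 84.82 kips.
Allowable strength R_n/Ω = 84.82 / 2 = 42.4 kips.

42.4 kips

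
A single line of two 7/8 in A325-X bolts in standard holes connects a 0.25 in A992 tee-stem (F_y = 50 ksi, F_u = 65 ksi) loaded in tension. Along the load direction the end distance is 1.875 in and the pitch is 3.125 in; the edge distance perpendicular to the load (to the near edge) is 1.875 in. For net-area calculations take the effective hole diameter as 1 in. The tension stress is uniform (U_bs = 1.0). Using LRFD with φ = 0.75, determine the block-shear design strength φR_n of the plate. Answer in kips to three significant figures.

Shear plane L_v = 1.875 + 1·3.125 = 5 in; A_gv = 5 × 0.25 = 1.25 in².
A_nv = (5 − 1.5·1) × 0.25 = 0.875 in².
A_nt = (1.875 − 0.5·1) × 0.25 = 0.3438 in².
0.6 F_u A_nv = 34.12 kips; 0.6 F_y A_gv = 37.5 kips → shear rupture governs the shear term.
R_n = 34.12 + 1.0 × 65 × 0.3438 = 56.47 kips.
Design strength φR_n = 0.75 × 56.47 = 42.4 kips.

42.4 kips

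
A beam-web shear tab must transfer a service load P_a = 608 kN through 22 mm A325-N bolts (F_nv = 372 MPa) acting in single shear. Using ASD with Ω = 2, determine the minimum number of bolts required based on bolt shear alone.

A_b = π·22²/4 = 380.1 mm².
Per-bolt allowable strength R_n/Ω = 372 × 380.1 × 1 / 1000 / 2 = 70.7 kN.
n ≥ 608 / 70.7 = 8.599 → use 9 bolts.

9 bolts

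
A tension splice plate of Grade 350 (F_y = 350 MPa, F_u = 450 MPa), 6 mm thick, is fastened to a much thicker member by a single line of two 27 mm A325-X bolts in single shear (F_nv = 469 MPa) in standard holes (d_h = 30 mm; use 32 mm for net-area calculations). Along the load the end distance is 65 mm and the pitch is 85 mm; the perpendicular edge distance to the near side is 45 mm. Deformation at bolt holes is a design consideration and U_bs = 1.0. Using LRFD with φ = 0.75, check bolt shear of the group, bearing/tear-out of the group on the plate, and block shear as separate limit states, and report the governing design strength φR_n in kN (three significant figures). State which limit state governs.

183 kN (block shear governs)

Bolt shear: A_b = π·27²/4 = 572.6 mm²; R_n = 469 × 572.6 × 2 × 1 / 1000 = 537.1 kN → 0.75 × 537.1 = 403 kN.
Bearing: edge l_c = 50, r_n = 162 kN; interior l_c = 55, r_n = 175 kN; R_n = 162 + 1·175 = 337 kN → 253 kN.
Block shear: A_gv = 900, A_nv = 612, A_nt = 174 mm²; R_n = min(0.6F_uA_nv, 0.6F_yA_gv) + U_bs·F_u·A_nt = 243.5 kN → 183 kN.
Block shear governs: 183 kN.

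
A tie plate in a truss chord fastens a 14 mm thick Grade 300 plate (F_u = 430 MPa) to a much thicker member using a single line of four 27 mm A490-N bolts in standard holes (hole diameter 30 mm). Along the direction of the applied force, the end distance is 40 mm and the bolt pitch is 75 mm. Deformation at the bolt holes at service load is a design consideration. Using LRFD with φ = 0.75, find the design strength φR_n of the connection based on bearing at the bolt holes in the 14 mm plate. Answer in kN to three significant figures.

Per bolt r_n = 1.2 l_c t F_u ≤ 2.4 d t F_u; upper limit = 2.4 × 27 × 14 × 430 / 1000 = 390.1 kN.
Edge bolt: l_c = 40 − 30/2 = 25 mm → 1.2 × 25 × 14 × 430 / 1000 = 180.6 → r_n = 180.6 kN.
Interior bolts: l_c = 75 − 30 = 45 mm → 1.2 × 45 × 14 × 430 / 1000 = 325.1 → r_n = 325.1 kN.
R_n = 1 × 180.6 + 3 × 325.1 = 1156 kN.
Design strength φR_n = 0.75 × 1156 = 867 kN.

867 kN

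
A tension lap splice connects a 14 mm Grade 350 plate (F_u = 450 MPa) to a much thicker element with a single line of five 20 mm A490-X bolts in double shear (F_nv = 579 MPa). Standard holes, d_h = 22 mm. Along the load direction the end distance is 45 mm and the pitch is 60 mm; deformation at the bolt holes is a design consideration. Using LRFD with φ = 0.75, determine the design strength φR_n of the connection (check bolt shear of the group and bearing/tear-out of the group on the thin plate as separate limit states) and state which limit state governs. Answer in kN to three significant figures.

1050 kN (bearing governs)

Bolt shear: A_b = π·20²/4 = 314.2 mm²; R_n = 579 × 314.2 × 5 × 2 / 1000 = 1819 kN → 0.75 × 1819 = 1360 kN.
Bearing (1.2 l_c t F_u ≤ 2.4 d t F_u): upper limit = 2.4·20·14·450 / 1000 = 302.4 kN.
  Edge l_c = 45 − 22/2 = 34 → r_n = 257 kN; interior l_c = 60 − 22 = 38 → r_n = 287.3 kN.
  R_n,bearing = 1·257 + 4·287.3 = 1406 kN → 0.75 × 1406 = 1050 kN.
Bearing governs: 1050 kN.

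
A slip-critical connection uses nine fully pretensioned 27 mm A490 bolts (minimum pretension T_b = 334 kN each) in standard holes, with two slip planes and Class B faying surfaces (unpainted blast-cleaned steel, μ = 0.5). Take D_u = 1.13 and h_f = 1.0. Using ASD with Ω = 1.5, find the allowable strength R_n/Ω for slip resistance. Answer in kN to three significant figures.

R_n = μ · D_u · h_f · T_b · n_s · n_b = 0.5 × 1.13 × 1.0 × 334 × 2 × 9 = 3397 kN.
Allowable strength R_n/Ω = 3397 / 1.5 = 2260 kN.

2260 kN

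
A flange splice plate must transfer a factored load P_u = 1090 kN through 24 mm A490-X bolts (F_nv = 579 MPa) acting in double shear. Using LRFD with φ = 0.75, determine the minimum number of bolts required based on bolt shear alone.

A_b = π·24²/4 = 452.4 mm².
Per-bolt design strength φR_n = 0.75 × 579 × 452.4 × 2 / 1000 = 392.9 kN.
n ≥ 1090 / 392.9 = 2.774 → use 3 bolts.

3 bolts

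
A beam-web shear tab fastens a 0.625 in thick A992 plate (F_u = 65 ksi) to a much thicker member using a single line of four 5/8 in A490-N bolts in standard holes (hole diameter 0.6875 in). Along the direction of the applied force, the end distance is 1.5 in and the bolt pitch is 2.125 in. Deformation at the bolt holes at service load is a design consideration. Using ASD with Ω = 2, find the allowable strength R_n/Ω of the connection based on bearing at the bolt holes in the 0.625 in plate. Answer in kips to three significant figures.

Per bolt r_n = 1.2 l_c t F_u ≤ 2.4 d t F_u; upper limit = 2.4 × 0.625 × 0.625 × 65 = 60.94 kips.
Edge bolt: l_c = 1.5 − 0.6875/2 = 1.156 in → 1.2 × 1.156 × 0.625 × 65 = 56.37 → r_n = 56.37 kips.
Interior bolts: l_c = 2.125 − 0.6875 = 1.438 in → 1.2 × 1.438 × 0.625 × 65 = 70.08 → r_n = 60.94 kips.
R_n = 1 × 56.37 + 3 × 60.94 = 239.2 kips.
Allowable strength R_n/Ω = 239.2 / 2 = 120 kips.

120 kips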